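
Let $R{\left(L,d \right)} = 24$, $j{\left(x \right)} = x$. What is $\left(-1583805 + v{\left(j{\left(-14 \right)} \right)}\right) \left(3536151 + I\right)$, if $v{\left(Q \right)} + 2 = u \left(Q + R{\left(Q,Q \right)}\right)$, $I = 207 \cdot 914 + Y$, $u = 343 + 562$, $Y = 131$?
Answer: $-5866725708360$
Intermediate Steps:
$u = 905$
$I = 189329$ ($I = 207 \cdot 914 + 131 = 189198 + 131 = 189329$)
$v{\left(Q \right)} = 21718 + 905 Q$ ($v{\left(Q \right)} = -2 + 905 \left(Q + 24\right) = -2 + 905 \left(24 + Q\right) = -2 + \left(21720 + 905 Q\right) = 21718 + 905 Q$)
$\left(-1583805 + v{\left(j{\left(-14 \right)} \right)}\right) \left(3536151 + I\right) = \left(-1583805 + \left(21718 + 905 \left(-14\right)\right)\right) \left(3536151 + 189329\right) = \left(-1583805 + \left(21718 - 12670\right)\right) 3725480 = \left(-1583805 + 9048\right) 3725480 = \left(-1574757\right) 3725480 = -5866725708360$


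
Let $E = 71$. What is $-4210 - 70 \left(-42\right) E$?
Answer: $204530$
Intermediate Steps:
$-4210 - 70 \left(-42\right) E = -4210 - 70 \left(-42\right) 71 = -4210 - \left(-2940\right) 71 = -4210 - -208740 = -4210 + 208740 = 204530$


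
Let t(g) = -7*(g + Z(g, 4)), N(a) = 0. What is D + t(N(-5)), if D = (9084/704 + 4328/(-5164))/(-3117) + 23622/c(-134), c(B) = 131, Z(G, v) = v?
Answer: 14131707628289/92778427632 ≈ 152.32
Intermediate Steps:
t(g) = -28 - 7*g (t(g) = -7*(g + 4) = -7*(4 + g) = -28 - 7*g)
D = 16729503601985/92778427632 (D = (9084/704 + 4328/(-5164))/(-3117) + 23622/131 = (9084*(1/704) + 4328*(-1/5164))*(-1/3117) + 23622*(1/131) = (2271/176 - 1082/1291)*(-1/3117) + 23622/131 = (2741429/227216)*(-1/3117) + 23622/131 = -2741429/708232272 + 23622/131 = 16729503601985/92778427632 ≈ 180.32)
D + t(N(-5)) = 16729503601985/92778427632 + (-28 - 7*0) = 16729503601985/92778427632 + (-28 + 0) = 16729503601985/92778427632 - 28 = 14131707628289/92778427632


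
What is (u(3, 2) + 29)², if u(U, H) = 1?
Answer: 900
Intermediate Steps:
(u(3, 2) + 29)² = (1 + 29)² = 30² = 900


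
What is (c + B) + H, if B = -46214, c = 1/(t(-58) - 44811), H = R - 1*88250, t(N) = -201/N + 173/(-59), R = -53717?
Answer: -28855941195899/153341417 ≈ -1.8818e+5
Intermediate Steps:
t(N) = -173/59 - 201/N (t(N) = -201/N + 173*(-1/59) = -201/N - 173/59 = -173/59 - 201/N)
H = -141967 (H = -53717 - 1*88250 = -53717 - 88250 = -141967)
c = -3422/153341417 (c = 1/((-173/59 - 201/(-58)) - 44811) = 1/((-173/59 - 201*(-1/58)) - 44811) = 1/((-173/59 + 201/58) - 44811) = 1/(1825/3422 - 44811) = 1/(-153341417/3422) = -3422/153341417 ≈ -2.2316e-5)
(c + B) + H = (-3422/153341417 - 46214) - 141967 = -7086520248660/153341417 - 141967 = -28855941195899/153341417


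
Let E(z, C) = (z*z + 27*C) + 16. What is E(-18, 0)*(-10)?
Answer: -3400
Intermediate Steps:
E(z, C) = 16 + z² + 27*C (E(z, C) = (z² + 27*C) + 16 = 16 + z² + 27*C)
E(-18, 0)*(-10) = (16 + (-18)² + 27*0)*(-10) = (16 + 324 + 0)*(-10) = 340*(-10) = -3400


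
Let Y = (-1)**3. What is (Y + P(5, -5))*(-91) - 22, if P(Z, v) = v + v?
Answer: 979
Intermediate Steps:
Y = -1
P(Z, v) = 2*v
(Y + P(5, -5))*(-91) - 22 = (-1 + 2*(-5))*(-91) - 22 = (-1 - 10)*(-91) - 22 = -11*(-91) - 22 = 1001 - 22 = 979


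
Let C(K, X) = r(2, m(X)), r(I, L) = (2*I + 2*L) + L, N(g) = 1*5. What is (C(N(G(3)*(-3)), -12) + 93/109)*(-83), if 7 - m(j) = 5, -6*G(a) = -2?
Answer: -98189/109 ≈ -900.82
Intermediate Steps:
G(a) = ⅓ (G(a) = -⅙*(-2) = ⅓)
m(j) = 2 (m(j) = 7 - 1*5 = 7 - 5 = 2)
N(g) = 5
r(I, L) = 2*I + 3*L
C(K, X) = 10 (C(K, X) = 2*2 + 3*2 = 4 + 6 = 10)
(C(N(G(3)*(-3)), -12) + 93/109)*(-83) = (10 + 93/109)*(-83) = (1183/109)*(-83) = -98189/109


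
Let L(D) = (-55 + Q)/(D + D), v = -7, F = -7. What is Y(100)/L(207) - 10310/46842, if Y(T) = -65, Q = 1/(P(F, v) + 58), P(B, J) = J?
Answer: 16064379995/32836242 ≈ 489.23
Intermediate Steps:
Q = 1/51 (Q = 1/(-7 + 58) = 1/51 ≈ 0.019608)
L(D) = -1402/(51*D) (L(D) = (-55 + 1/51)/(D + D) = -2804*1/(2*D)/51 = -1402/(51*D))
Y(100)/L(207) - 10310/46842 = -65/((-1402/51/207)) - 10310/46842 = -65/((-1402/51*1/207)) - 10310*1/46842 = -65/(-1402/10557) - 5155/23421 = -65*(-10557/1402) - 5155/23421 = 686205/1402 - 5155/23421 = 16064379995/32836242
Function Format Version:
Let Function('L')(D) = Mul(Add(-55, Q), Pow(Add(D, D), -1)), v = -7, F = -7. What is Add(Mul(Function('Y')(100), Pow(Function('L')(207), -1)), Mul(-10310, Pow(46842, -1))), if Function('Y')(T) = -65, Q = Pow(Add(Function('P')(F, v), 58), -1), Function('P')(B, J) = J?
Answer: Rational(16064379995, 32836242) ≈ 489.23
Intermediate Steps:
Q = Rational(1, 51) (Q = Pow(Add(-7, 58), -1) = Pow(51, -1) = Rational(1, 51) ≈ 0.019608)
Function('L')(D) = Mul(Rational(-1402, 51), Pow(D, -1)) (Function('L')(D) = Mul(Add(-55, Rational(1, 51)), Pow(Add(D, D), -1)) = Mul(Rational(-2804, 51), Pow(Mul(2, D), -1)) = Mul(Rational(-2804, 51), Mul(Rational(1, 2), Pow(D, -1))) = Mul(Rational(-1402, 51), Pow(D, -1)))
Add(Mul(Function('Y')(100), Pow(Function('L')(207), -1)), Mul(-10310, Pow(46842, -1))) = Add(Mul(-65, Pow(Mul(Rational(-1402, 51), Pow(207, -1)), -1)), Mul(-10310, Pow(46842, -1))) = Add(Mul(-65, Pow(Mul(Rational(-1402, 51), Rational(1, 207)), -1)), Mul(-10310, Rational(1, 46842))) = Add(Mul(-65, Pow(Rational(-1402, 10557), -1)), Rational(-5155, 23421)) = Add(Mul(-65, Rational(-10557, 1402)), Rational(-5155, 23421)) = Add(Rational(686205, 1402), Rational(-5155, 23421)) = Rational(16064379995, 32836242)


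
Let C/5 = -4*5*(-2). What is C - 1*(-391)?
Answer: 591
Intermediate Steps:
C = 200 (C = 5*(-4*5*(-2)) = 5*(-20*(-2)) = 5*40 = 200)
C - 1*(-391) = 200 - 1*(-391) = 200 + 391 = 591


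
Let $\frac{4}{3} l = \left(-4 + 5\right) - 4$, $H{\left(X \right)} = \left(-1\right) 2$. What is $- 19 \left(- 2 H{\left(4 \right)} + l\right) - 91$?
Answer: $- \frac{497}{4} \approx -124.25$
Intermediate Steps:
$H{\left(X \right)} = -2$
$l = - \frac{9}{4}$ ($l = \frac{3 \left(\left(-4 + 5\right) - 4\right)}{4} = \frac{3 \left(1 - 4\right)}{4} = \frac{3}{4} \left(-3\right) = - \frac{9}{4} \approx -2.25$)
$- 19 \left(- 2 H{\left(4 \right)} + l\right) - 91 = - 19 \left(\left(-2\right) \left(-2\right) - \frac{9}{4}\right) - 91 = - 19 \left(4 - \frac{9}{4}\right) - 91 = \left(-19\right) \frac{7}{4} - 91 = - \frac{133}{4} - 91 = - \frac{497}{4}$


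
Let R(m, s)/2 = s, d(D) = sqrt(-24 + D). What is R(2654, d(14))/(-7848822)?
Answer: -I*sqrt(10)/3924411 ≈ -8.058e-7*I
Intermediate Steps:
R(m, s) = 2*s
R(2654, d(14))/(-7848822) = (2*sqrt(-24 + 14))/(-7848822) = (2*sqrt(-10))*(-1/7848822) = (2*(I*sqrt(10)))*(-1/7848822) = (2*I*sqrt(10))*(-1/7848822) = -I*sqrt(10)/3924411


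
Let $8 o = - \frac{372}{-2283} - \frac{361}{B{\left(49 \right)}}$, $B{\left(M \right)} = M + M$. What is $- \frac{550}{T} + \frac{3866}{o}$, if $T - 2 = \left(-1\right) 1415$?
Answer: $- \frac{1086336151214}{123669999} \approx -8784.2$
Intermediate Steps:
$B{\left(M \right)} = 2 M$
$o = - \frac{262569}{596624}$ ($o = \frac{- \frac{372}{-2283} - \frac{361}{2 \cdot 49}}{8} = \frac{\left(-372\right) \left(- \frac{1}{2283}\right) - \frac{361}{98}}{8} = \frac{\frac{124}{761} - \frac{361}{98}}{8} = \frac{1}{8} \left(- \frac{262569}{74578}\right) = - \frac{262569}{596624} \approx -0.44009$)
$T = -1413$ ($T = 2 - 1415 = -1413$)
$- \frac{550}{T} + \frac{3866}{o} = - \frac{550}{-1413} + \frac{3866}{- \frac{262569}{596624}} = \left(-550\right) \left(- \frac{1}{1413}\right) + 3866 \left(- \frac{596624}{262569}\right) = \frac{550}{1413} - \frac{2306548384}{262569} = - \frac{1086336151214}{123669999}$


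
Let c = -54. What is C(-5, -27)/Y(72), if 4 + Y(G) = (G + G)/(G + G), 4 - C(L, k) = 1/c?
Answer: -217/162 ≈ -1.3395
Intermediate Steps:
C(L, k) = 217/54 (C(L, k) = 4 - 1/(-54) = 4 - 1*(-1/54) = 4 + 1/54 = 217/54)
Y(G) = -3 (Y(G) = -4 + (G + G)/(G + G) = -4 + (2*G)/((2*G)) = -4 + (2*G)*(1/(2*G)) = -4 + 1 = -3)
C(-5, -27)/Y(72) = (217/54)/(-3) = (217/54)*(-⅓) = -217/162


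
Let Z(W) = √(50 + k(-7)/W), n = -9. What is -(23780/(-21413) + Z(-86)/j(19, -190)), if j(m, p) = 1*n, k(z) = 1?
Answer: 23780/21413 + √369714/774 ≈ 1.8961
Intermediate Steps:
j(m, p) = -9 (j(m, p) = 1*(-9) = -9)
Z(W) = √(50 + 1/W)
-(23780/(-21413) + Z(-86)/j(19, -190)) = -(23780/(-21413) + √(50 + 1/(-86))/(-9)) = -(23780*(-1/21413) + √(50 - 1/86)*(-⅑)) = -(-23780/21413 + √(4299/86)*(-⅑)) = -(-23780/21413 + (√369714/86)*(-⅑)) = -(-23780/21413 - √369714/774) = 23780/21413 + √369714/774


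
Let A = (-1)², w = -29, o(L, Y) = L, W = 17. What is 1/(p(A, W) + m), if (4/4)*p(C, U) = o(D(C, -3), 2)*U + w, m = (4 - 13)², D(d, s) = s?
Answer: 1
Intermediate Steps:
m = 81 (m = (-9)² = 81)
A = 1
p(C, U) = -29 - 3*U (p(C, U) = -3*U - 29 = -29 - 3*U)
1/(p(A, W) + m) = 1/((-29 - 3*17) + 81) = 1/((-29 - 51) + 81) = 1/(-80 + 81) = 1/1 = 1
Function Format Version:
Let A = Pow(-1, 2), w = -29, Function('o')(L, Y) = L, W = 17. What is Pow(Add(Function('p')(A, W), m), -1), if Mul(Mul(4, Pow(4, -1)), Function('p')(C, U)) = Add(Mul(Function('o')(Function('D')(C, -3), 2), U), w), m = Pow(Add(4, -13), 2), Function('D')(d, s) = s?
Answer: 1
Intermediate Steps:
m = 81 (m = Pow(-9, 2) = 81)
A = 1
Function('p')(C, U) = Add(-29, Mul(-3, U)) (Function('p')(C, U) = Add(Mul(-3, U), -29) = Add(-29, Mul(-3, U)))
Pow(Add(Function('p')(A, W), m), -1) = Pow(Add(Add(-29, Mul(-3, 17)), 81), -1) = Pow(Add(Add(-29, -51), 81), -1) = Pow(Add(-80, 81), -1) = Pow(1, -1) = 1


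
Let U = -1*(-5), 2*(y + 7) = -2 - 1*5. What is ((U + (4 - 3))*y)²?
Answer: 3969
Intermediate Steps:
y = -21/2 (y = -7 + (-2 - 1*5)/2 = -7 + (-2 - 5)/2 = -7 + (½)*(-7) = -7 - 7/2 = -21/2 ≈ -10.500)
U = 5
((U + (4 - 3))*y)² = ((5 + (4 - 3))*(-21/2))² = ((5 + 1)*(-21/2))² = (6*(-21/2))² = (-63)² = 3969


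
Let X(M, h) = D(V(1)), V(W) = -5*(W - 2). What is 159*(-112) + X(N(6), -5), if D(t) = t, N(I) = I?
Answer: -17803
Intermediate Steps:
V(W) = 10 - 5*W (V(W) = -5*(-2 + W) = 10 - 5*W)
X(M, h) = 5 (X(M, h) = 10 - 5*1 = 10 - 5 = 5)
159*(-112) + X(N(6), -5) = 159*(-112) + 5 = -17808 + 5 = -17803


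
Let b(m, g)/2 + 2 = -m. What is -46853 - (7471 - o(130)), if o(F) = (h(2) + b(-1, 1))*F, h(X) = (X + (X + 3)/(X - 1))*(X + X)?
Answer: -50944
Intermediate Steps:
b(m, g) = -4 - 2*m (b(m, g) = -4 + 2*(-m) = -4 - 2*m)
h(X) = 2*X*(X + (3 + X)/(-1 + X)) (h(X) = (X + (3 + X)/(-1 + X))*(2*X) = 2*X*(X + (3 + X)/(-1 + X)))
o(F) = 26*F (o(F) = (2*2*(3 + 2²)/(-1 + 2) + (-4 - 2*(-1)))*F = (2*2*(3 + 4)/1 + (-4 + 2))*F = (2*2*1*7 - 2)*F = (28 - 2)*F = 26*F)
-46853 - (7471 - o(130)) = -46853 - (7471 - 26*130) = -46853 - (7471 - 1*3380) = -46853 - (7471 - 3380) = -46853 - 1*4091 = -46853 - 4091 = -50944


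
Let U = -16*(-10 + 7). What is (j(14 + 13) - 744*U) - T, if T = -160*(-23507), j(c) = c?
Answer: -3796805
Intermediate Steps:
U = 48 (U = -16*(-3) = 48)
T = 3761120
(j(14 + 13) - 744*U) - T = ((14 + 13) - 744*48) - 1*3761120 = (27 - 35712) - 3761120 = -35685 - 3761120 = -3796805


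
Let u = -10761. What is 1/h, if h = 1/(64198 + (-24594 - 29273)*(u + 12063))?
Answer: -70070636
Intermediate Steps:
h = -1/70070636 (h = 1/(64198 + (-24594 - 29273)*(-10761 + 12063)) = 1/(64198 - 53867*1302) = 1/(64198 - 70134834) = 1/(-70070636) = -1/70070636 ≈ -1.4271e-8)
1/h = 1/(-1/70070636) = -70070636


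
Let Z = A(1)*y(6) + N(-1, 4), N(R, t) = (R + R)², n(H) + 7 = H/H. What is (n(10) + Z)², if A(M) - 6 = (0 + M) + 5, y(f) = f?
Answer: 4900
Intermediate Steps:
n(H) = -6 (n(H) = -7 + H/H = -7 + 1 = -6)
A(M) = 11 + M (A(M) = 6 + ((0 + M) + 5) = 6 + (M + 5) = 6 + (5 + M) = 11 + M)
N(R, t) = 4*R² (N(R, t) = (2*R)² = 4*R²)
Z = 76 (Z = (11 + 1)*6 + 4*(-1)² = 12*6 + 4*1 = 72 + 4 = 76)
(n(10) + Z)² = (-6 + 76)² = 70² = 4900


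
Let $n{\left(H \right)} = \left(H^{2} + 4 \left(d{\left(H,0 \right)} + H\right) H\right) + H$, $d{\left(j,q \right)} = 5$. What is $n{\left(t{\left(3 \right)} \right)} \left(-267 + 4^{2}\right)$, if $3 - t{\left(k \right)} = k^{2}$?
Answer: $-13554$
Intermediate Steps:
$t{\left(k \right)} = 3 - k^{2}$
$n{\left(H \right)} = H + H^{2} + H \left(20 + 4 H\right)$ ($n{\left(H \right)} = \left(H^{2} + 4 \left(5 + H\right) H\right) + H = \left(H^{2} + \left(20 + 4 H\right) H\right) + H = \left(H^{2} + H \left(20 + 4 H\right)\right) + H = H + H^{2} + H \left(20 + 4 H\right)$)
$n{\left(t{\left(3 \right)} \right)} \left(-267 + 4^{2}\right) = \left(3 - 3^{2}\right) \left(21 + 5 \left(3 - 3^{2}\right)\right) \left(-267 + 4^{2}\right) = \left(3 - 9\right) \left(21 + 5 \left(3 - 9\right)\right) \left(-267 + 16\right) = \left(3 - 9\right) \left(21 + 5 \left(3 - 9\right)\right) \left(-251\right) = - 6 \left(21 + 5 \left(-6\right)\right) \left(-251\right) = - 6 \left(21 - 30\right) \left(-251\right) = \left(-6\right) \left(-9\right) \left(-251\right) = 54 \left(-251\right) = -13554$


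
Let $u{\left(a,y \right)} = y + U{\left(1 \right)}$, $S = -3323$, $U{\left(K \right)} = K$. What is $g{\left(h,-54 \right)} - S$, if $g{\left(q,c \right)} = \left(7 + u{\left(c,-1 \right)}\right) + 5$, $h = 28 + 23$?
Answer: $3335$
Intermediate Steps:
$h = 51$
$u{\left(a,y \right)} = 1 + y$ ($u{\left(a,y \right)} = y + 1 = 1 + y$)
$g{\left(q,c \right)} = 12$ ($g{\left(q,c \right)} = \left(7 + \left(1 - 1\right)\right) + 5 = \left(7 + 0\right) + 5 = 7 + 5 = 12$)
$g{\left(h,-54 \right)} - S = 12 - -3323 = 12 + 3323 = 3335$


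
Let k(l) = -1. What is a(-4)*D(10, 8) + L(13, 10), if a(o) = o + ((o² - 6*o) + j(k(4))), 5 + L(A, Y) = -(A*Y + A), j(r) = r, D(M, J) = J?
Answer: 132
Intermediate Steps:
L(A, Y) = -5 - A - A*Y (L(A, Y) = -5 - (A*Y + A) = -5 - (A + A*Y) = -5 + (-A - A*Y) = -5 - A - A*Y)
a(o) = -1 + o² - 5*o (a(o) = o + ((o² - 6*o) - 1) = o + (-1 + o² - 6*o) = -1 + o² - 5*o)
a(-4)*D(10, 8) + L(13, 10) = (-1 + (-4)² - 5*(-4))*8 + (-5 - 1*13 - 1*13*10) = (-1 + 16 + 20)*8 + (-5 - 13 - 130) = 35*8 - 148 = 280 - 148 = 132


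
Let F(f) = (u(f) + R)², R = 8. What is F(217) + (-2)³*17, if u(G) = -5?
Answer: -127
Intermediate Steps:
F(f) = 9 (F(f) = (-5 + 8)² = 3² = 9)
F(217) + (-2)³*17 = 9 + (-2)³*17 = 9 - 8*17 = 9 - 136 = -127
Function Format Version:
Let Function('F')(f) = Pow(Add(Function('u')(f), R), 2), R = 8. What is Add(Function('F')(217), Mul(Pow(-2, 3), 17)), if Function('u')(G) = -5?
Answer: -127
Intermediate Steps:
Function('F')(f) = 9 (Function('F')(f) = Pow(Add(-5, 8), 2) = Pow(3, 2) = 9)
Add(Function('F')(217), Mul(Pow(-2, 3), 17)) = Add(9, Mul(Pow(-2, 3), 17)) = Add(9, Mul(-8, 17)) = Add(9, -136) = -127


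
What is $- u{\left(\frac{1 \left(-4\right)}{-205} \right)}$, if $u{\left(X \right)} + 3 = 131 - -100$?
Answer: $-228$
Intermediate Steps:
$u{\left(X \right)} = 228$ ($u{\left(X \right)} = -3 + \left(131 - -100\right) = -3 + \left(131 + 100\right) = -3 + 231 = 228$)
$- u{\left(\frac{1 \left(-4\right)}{-205} \right)} = \left(-1\right) 228 = -228$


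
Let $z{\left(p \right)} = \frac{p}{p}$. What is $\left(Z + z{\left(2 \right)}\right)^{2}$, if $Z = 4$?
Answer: $25$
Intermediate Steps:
$z{\left(p \right)} = 1$
$\left(Z + z{\left(2 \right)}\right)^{2} = \left(4 + 1\right)^{2} = 5^{2} = 25$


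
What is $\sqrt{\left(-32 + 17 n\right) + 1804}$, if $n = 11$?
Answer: $\sqrt{1959} \approx 44.261$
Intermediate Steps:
$\sqrt{\left(-32 + 17 n\right) + 1804} = \sqrt{\left(-32 + 17 \cdot 11\right) + 1804} = \sqrt{\left(-32 + 187\right) + 1804} = \sqrt{155 + 1804} = \sqrt{1959}$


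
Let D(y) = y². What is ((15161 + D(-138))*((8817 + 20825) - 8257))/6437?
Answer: 731473925/6437 ≈ 1.1364e+5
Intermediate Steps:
((15161 + D(-138))*((8817 + 20825) - 8257))/6437 = ((15161 + (-138)²)*((8817 + 20825) - 8257))/6437 = ((15161 + 19044)*(29642 - 8257))*(1/6437) = (34205*21385)*(1/6437) = 731473925*(1/6437) = 731473925/6437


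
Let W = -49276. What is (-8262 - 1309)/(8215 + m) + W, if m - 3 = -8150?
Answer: -197667/4 ≈ -49417.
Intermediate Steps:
m = -8147 (m = 3 - 8150 = -8147)
(-8262 - 1309)/(8215 + m) + W = (-8262 - 1309)/(8215 - 8147) - 49276 = -9571/68 - 49276 = -9571*1/68 - 49276 = -563/4 - 49276 = -197667/4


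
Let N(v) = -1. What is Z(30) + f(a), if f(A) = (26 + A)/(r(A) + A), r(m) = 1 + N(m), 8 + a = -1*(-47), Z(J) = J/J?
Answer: 8/3 ≈ 2.6667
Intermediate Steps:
Z(J) = 1
a = 39 (a = -8 - 1*(-47) = -8 + 47 = 39)
r(m) = 0 (r(m) = 1 - 1 = 0)
f(A) = (26 + A)/A (f(A) = (26 + A)/(0 + A) = (26 + A)/A)
Z(30) + f(a) = 1 + (26 + 39)/39 = 1 + (1/39)*65 = 1 + 5/3 = 8/3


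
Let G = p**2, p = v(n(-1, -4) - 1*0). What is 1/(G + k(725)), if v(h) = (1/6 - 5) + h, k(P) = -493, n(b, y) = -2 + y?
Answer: -36/13523 ≈ -0.0026621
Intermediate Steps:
v(h) = -29/6 + h (v(h) = (1/6 - 5) + h = -29/6 + h)
p = -65/6 (p = -29/6 + ((-2 - 4) - 1*0) = -29/6 + (-6 + 0) = -29/6 - 6 = -65/6 ≈ -10.833)
G = 4225/36 (G = (-65/6)**2 = 4225/36 ≈ 117.36)
1/(G + k(725)) = 1/(4225/36 - 493) = 1/(-13523/36) = -36/13523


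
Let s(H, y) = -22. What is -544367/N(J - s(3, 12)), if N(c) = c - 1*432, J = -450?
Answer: 544367/860 ≈ 632.98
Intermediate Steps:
N(c) = -432 + c (N(c) = c - 432 = -432 + c)
-544367/N(J - s(3, 12)) = -544367/(-432 + (-450 - 1*(-22))) = -544367/(-432 + (-450 + 22)) = -544367/(-432 - 428) = -544367/(-860) = -544367*(-1/860) = 544367/860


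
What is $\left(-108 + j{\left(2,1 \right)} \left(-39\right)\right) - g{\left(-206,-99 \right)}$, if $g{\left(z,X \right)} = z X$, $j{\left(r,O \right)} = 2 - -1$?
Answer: $-20619$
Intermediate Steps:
$j{\left(r,O \right)} = 3$ ($j{\left(r,O \right)} = 2 + 1 = 3$)
$g{\left(z,X \right)} = X z$
$\left(-108 + j{\left(2,1 \right)} \left(-39\right)\right) - g{\left(-206,-99 \right)} = \left(-108 + 3 \left(-39\right)\right) - \left(-99\right) \left(-206\right) = \left(-108 - 117\right) - 20394 = -225 - 20394 = -20619$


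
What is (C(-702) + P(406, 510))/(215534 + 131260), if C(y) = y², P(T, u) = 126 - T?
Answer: 246262/173397 ≈ 1.4202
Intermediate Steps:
(C(-702) + P(406, 510))/(215534 + 131260) = ((-702)² + (126 - 1*406))/(215534 + 131260) = (492804 + (126 - 406))/346794 = (492804 - 280)*(1/346794) = 492524*(1/346794) = 246262/173397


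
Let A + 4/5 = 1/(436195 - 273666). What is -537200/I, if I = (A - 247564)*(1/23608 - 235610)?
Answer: -10306140721552000/1119032443190110447189 ≈ -9.2099e-6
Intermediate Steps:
A = -650111/812645 (A = -4/5 + 1/(436195 - 273666) = -4/5 + 1/162529 = -650111/812645 ≈ -0.79999)
I = 1119032443190110447189/19184923160 (I = (-650111/812645 - 247564)*(1/23608 - 235610) = -201182296891*(1/23608 - 235610)/812645 = -201182296891/812645*(-5562280879/23608) = 1119032443190110447189/19184923160 ≈ 5.8329e+10)
-537200/I = -537200/1119032443190110447189/19184923160 = -537200*19184923160/1119032443190110447189 = -10306140721552000/1119032443190110447189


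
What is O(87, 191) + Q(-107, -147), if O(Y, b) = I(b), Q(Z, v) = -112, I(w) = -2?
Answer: -114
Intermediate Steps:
O(Y, b) = -2
O(87, 191) + Q(-107, -147) = -2 - 112 = -114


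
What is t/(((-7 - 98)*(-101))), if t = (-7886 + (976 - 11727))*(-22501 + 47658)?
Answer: -468851009/10605 ≈ -44210.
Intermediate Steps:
t = -468851009 (t = (-7886 - 10751)*25157 = -18637*25157 = -468851009)
t/(((-7 - 98)*(-101))) = -468851009*(-1/(101*(-7 - 98))) = -468851009/((-105*(-101))) = -468851009/10605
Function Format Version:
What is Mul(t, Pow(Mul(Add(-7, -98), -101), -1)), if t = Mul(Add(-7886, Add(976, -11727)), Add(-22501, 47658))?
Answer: Rational(-468851009, 10605) ≈ -44210.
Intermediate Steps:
t = -468851009 (t = Mul(Add(-7886, -10751), 25157) = Mul(-18637, 25157) = -468851009)
Mul(t, Pow(Mul(Add(-7, -98), -101), -1)) = Mul(-468851009, Pow(Mul(Add(-7, -98), -101), -1)) = Mul(-468851009, Pow(Mul(-105, -101), -1)) = Mul(-468851009, Pow(10605, -1)) = Mul(-468851009, Rational(1, 10605)) = Rational(-468851009, 10605)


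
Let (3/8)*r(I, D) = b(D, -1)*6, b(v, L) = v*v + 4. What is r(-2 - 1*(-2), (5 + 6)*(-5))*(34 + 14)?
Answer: 2326272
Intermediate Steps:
b(v, L) = 4 + v**2 (b(v, L) = v**2 + 4 = 4 + v**2)
r(I, D) = 64 + 16*D**2 (r(I, D) = 8*((4 + D**2)*6)/3 = 8*(24 + 6*D**2)/3 = 64 + 16*D**2)
r(-2 - 1*(-2), (5 + 6)*(-5))*(34 + 14) = (64 + 16*((5 + 6)*(-5))**2)*(34 + 14) = (64 + 16*(11*(-5))**2)*48 = (64 + 16*(-55)**2)*48 = (64 + 16*3025)*48 = (64 + 48400)*48 = 48464*48 = 2326272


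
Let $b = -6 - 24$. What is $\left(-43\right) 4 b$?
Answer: $5160$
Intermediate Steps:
$b = -30$ ($b = -6 - 24 = -30$)
$\left(-43\right) 4 b = \left(-43\right) 4 \left(-30\right) = \left(-172\right) \left(-30\right) = 5160$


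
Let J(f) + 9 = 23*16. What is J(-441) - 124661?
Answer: -124302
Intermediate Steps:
J(f) = 359 (J(f) = -9 + 23*16 = -9 + 368 = 359)
J(-441) - 124661 = 359 - 124661 = -124302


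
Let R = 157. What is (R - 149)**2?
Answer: 64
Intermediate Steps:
(R - 149)**2 = (157 - 149)**2 = 8**2 = 64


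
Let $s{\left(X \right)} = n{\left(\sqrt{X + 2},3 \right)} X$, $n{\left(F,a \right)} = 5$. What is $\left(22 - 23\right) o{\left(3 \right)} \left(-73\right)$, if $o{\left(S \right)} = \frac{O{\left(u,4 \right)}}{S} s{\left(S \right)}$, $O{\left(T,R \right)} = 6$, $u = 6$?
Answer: $2190$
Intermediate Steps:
$s{\left(X \right)} = 5 X$
$o{\left(S \right)} = 30$ ($o{\left(S \right)} = \frac{6}{S} 5 S = 30$)
$\left(22 - 23\right) o{\left(3 \right)} \left(-73\right) = \left(22 - 23\right) 30 \left(-73\right) = \left(-1\right) 30 \left(-73\right) = \left(-30\right) \left(-73\right) = 2190$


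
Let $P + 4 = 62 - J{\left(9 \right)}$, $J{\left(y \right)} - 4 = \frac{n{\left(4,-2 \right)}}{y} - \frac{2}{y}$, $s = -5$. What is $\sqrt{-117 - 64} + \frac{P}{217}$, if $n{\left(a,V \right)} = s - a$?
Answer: $\frac{71}{279} + i \sqrt{181} \approx 0.25448 + 13.454 i$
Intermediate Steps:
$n{\left(a,V \right)} = -5 - a$
$J{\left(y \right)} = 4 - \frac{11}{y}$ ($J{\left(y \right)} = 4 + \left(\frac{-5 - 4}{y} - \frac{2}{y}\right) = 4 - \frac{11}{y}$)
$P = \frac{497}{9}$ ($P = -4 + \left(62 - \left(4 - \frac{11}{9}\right)\right) = -4 + \left(62 - \frac{25}{9}\right) = -4 + \frac{533}{9} = \frac{497}{9} \approx 55.222$)
$\sqrt{-117 - 64} + \frac{P}{217} = \sqrt{-117 - 64} + \frac{497}{9 \cdot 217} = \sqrt{-181} + \frac{497}{9} \cdot \frac{1}{217} = i \sqrt{181} + \frac{71}{279} = \frac{71}{279} + i \sqrt{181}$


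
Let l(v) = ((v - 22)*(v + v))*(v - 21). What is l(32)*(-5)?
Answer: -35200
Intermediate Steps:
l(v) = 2*v*(-22 + v)*(-21 + v) (l(v) = ((-22 + v)*(2*v))*(-21 + v) = (2*v*(-22 + v))*(-21 + v) = 2*v*(-22 + v)*(-21 + v))
l(32)*(-5) = (2*32*(462 + 32² - 43*32))*(-5) = (2*32*(462 + 1024 - 1376))*(-5) = (2*32*110)*(-5) = 7040*(-5) = -35200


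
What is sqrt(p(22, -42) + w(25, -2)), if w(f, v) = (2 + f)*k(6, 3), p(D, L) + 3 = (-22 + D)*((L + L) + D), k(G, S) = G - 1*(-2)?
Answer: sqrt(213) ≈ 14.595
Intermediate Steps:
k(G, S) = 2 + G (k(G, S) = G + 2 = 2 + G)
p(D, L) = -3 + (-22 + D)*(D + 2*L) (p(D, L) = -3 + (-22 + D)*((L + L) + D) = -3 + (-22 + D)*(2*L + D) = -3 + (-22 + D)*(D + 2*L))
w(f, v) = 16 + 8*f (w(f, v) = (2 + f)*(2 + 6) = (2 + f)*8 = 16 + 8*f)
sqrt(p(22, -42) + w(25, -2)) = sqrt((-3 + 22**2 - 44*(-42) - 22*22 + 2*22*(-42)) + (16 + 8*25)) = sqrt((-3 + 484 + 1848 - 484 - 1848) + (16 + 200)) = sqrt(-3 + 216) = sqrt(213)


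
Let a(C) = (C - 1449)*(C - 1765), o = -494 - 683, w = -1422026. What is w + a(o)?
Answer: 6303666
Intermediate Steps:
o = -1177
a(C) = (-1765 + C)*(-1449 + C) (a(C) = (-1449 + C)*(-1765 + C) = (-1765 + C)*(-1449 + C))
w + a(o) = -1422026 + (2557485 + (-1177)² - 3214*(-1177)) = -1422026 + (2557485 + 1385329 + 3782878) = -1422026 + 7725692 = 6303666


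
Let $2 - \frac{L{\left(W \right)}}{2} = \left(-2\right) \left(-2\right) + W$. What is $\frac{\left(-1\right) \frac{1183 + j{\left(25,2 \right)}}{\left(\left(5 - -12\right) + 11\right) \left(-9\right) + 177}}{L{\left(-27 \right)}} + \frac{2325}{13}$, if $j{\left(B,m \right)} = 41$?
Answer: $\frac{1455777}{8125} \approx 179.17$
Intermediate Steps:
$L{\left(W \right)} = -4 - 2 W$ ($L{\left(W \right)} = 4 - 2 \left(\left(-2\right) \left(-2\right) + W\right) = 4 - 2 \left(4 + W\right) = 4 - \left(8 + 2 W\right) = -4 - 2 W$)
$\frac{\left(-1\right) \frac{1183 + j{\left(25,2 \right)}}{\left(\left(5 - -12\right) + 11\right) \left(-9\right) + 177}}{L{\left(-27 \right)}} + \frac{2325}{13} = \frac{\left(-1\right) \frac{1183 + 41}{\left(\left(5 - -12\right) + 11\right) \left(-9\right) + 177}}{-4 - -54} + \frac{2325}{13} = \frac{\left(-1\right) \frac{1224}{\left(\left(5 + 12\right) + 11\right) \left(-9\right) + 177}}{-4 + 54} + 2325 \cdot \frac{1}{13} = \frac{\left(-1\right) \frac{1224}{\left(17 + 11\right) \left(-9\right) + 177}}{50} + \frac{2325}{13} = - \frac{1224}{28 \left(-9\right) + 177} \cdot \frac{1}{50} + \frac{2325}{13} = - \frac{1224}{-252 + 177} \cdot \frac{1}{50} + \frac{2325}{13} = - \frac{1224}{-75} \cdot \frac{1}{50} + \frac{2325}{13} = - \frac{1224 \left(-1\right)}{75} \cdot \frac{1}{50} + \frac{2325}{13} = \left(-1\right) \left(- \frac{408}{25}\right) \frac{1}{50} + \frac{2325}{13} = \frac{408}{25} \cdot \frac{1}{50} + \frac{2325}{13} = \frac{204}{625} + \frac{2325}{13} = \frac{1455777}{8125}$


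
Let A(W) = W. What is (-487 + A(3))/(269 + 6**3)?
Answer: -484/485 ≈ -0.99794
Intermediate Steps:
(-487 + A(3))/(269 + 6**3) = (-487 + 3)/(269 + 6**3) = -484/(269 + 216) = -484/485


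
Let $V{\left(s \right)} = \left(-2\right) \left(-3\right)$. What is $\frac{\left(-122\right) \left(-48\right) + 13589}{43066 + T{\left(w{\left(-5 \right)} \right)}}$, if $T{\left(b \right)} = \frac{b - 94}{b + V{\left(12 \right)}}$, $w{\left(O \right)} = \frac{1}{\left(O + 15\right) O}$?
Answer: $\frac{5814055}{12872033} \approx 0.45168$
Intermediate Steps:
$w{\left(O \right)} = \frac{1}{O \left(15 + O\right)}$ ($w{\left(O \right)} = \frac{1}{\left(15 + O\right) O} = \frac{1}{O \left(15 + O\right)}$)
$V{\left(s \right)} = 6$
$T{\left(b \right)} = \frac{-94 + b}{6 + b}$ ($T{\left(b \right)} = \frac{b - 94}{b + 6} = \frac{-94 + b}{6 + b}$)
$\frac{\left(-122\right) \left(-48\right) + 13589}{43066 + T{\left(w{\left(-5 \right)} \right)}} = \frac{\left(-122\right) \left(-48\right) + 13589}{43066 + \frac{-94 + \frac{1}{\left(-5\right) \left(15 - 5\right)}}{6 + \frac{1}{\left(-5\right) \left(15 - 5\right)}}} = \frac{5856 + 13589}{43066 + \frac{-94 - \frac{1}{5 \cdot 10}}{6 - \frac{1}{5 \cdot 10}}} = \frac{19445}{43066 + \frac{-94 - \frac{1}{50}}{6 - \frac{1}{50}}} = \frac{19445}{43066 + \frac{1}{\frac{299}{50}} \left(- \frac{4701}{50}\right)} = \frac{19445}{43066 + \frac{50}{299} \left(- \frac{4701}{50}\right)} = \frac{19445}{43066 - \frac{4701}{299}} = \frac{19445}{\frac{12872033}{299}} = 19445 \cdot \frac{299}{12872033} = \frac{5814055}{12872033}$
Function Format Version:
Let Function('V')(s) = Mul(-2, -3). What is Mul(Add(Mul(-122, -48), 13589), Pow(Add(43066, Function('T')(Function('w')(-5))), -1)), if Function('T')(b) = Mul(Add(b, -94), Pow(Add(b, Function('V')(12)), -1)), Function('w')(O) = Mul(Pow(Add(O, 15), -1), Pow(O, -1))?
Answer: Rational(5814055, 12872033) ≈ 0.45168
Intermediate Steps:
Function('w')(O) = Mul(Pow(O, -1), Pow(Add(15, O), -1)) (Function('w')(O) = Mul(Pow(Add(15, O), -1), Pow(O, -1)) = Mul(Pow(O, -1), Pow(Add(15, O), -1)))
Function('V')(s) = 6
Function('T')(b) = Mul(Pow(Add(6, b), -1), Add(-94, b)) (Function('T')(b) = Mul(Add(b, -94), Pow(Add(b, 6), -1)) = Mul(Add(-94, b), Pow(Add(6, b), -1)) = Mul(Pow(Add(6, b), -1), Add(-94, b)))
Mul(Add(Mul(-122, -48), 13589), Pow(Add(43066, Function('T')(Function('w')(-5))), -1)) = Mul(Add(Mul(-122, -48), 13589), Pow(Add(43066, Mul(Pow(Add(6, Mul(Pow(-5, -1), Pow(Add(15, -5), -1))), -1), Add(-94, Mul(Pow(-5, -1), Pow(Add(15, -5), -1))))), -1)) = Mul(Add(5856, 13589), Pow(Add(43066, Mul(Pow(Add(6, Mul(Rational(-1, 5), Pow(10, -1))), -1), Add(-94, Mul(Rational(-1, 5), Pow(10, -1))))), -1)) = Mul(19445, Pow(Add(43066, Mul(Pow(Add(6, Mul(Rational(-1, 5), Rational(1, 10))), -1), Add(-94, Mul(Rational(-1, 5), Rational(1, 10))))), -1)) = Mul(19445, Pow(Add(43066, Mul(Pow(Add(6, Rational(-1, 50)), -1), Add(-94, Rational(-1, 50)))), -1)) = Mul(19445, Pow(Add(43066, Mul(Pow(Rational(299, 50), -1), Rational(-4701, 50))), -1)) = Mul(19445, Pow(Add(43066, Mul(Rational(50, 299), Rational(-4701, 50))), -1)) = Mul(19445, Pow(Add(43066, Rational(-4701, 299)), -1)) = Mul(19445, Pow(Rational(12872033, 299), -1)) = Mul(19445, Rational(299, 12872033)) = Rational(5814055, 12872033)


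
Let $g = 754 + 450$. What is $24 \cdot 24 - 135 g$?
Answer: $-161964$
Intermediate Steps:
$g = 1204$
$24 \cdot 24 - 135 g = 24 \cdot 24 - 162540 = 576 - 162540 = -161964$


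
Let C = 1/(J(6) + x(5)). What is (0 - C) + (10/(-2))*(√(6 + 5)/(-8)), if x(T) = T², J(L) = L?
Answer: -1/31 + 5*√11/8 ≈ 2.0406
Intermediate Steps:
C = 1/31 (C = 1/(6 + 5²) = 1/(6 + 25) = 1/31 ≈ 0.032258)
(0 - C) + (10/(-2))*(√(6 + 5)/(-8)) = (0 - 1*1/31) + (10/(-2))*(√(6 + 5)/(-8)) = (0 - 1/31) + (10*(-½))*(√11*(-⅛)) = -1/31 - (-5)*√11/8 = -1/31 + 5*√11/8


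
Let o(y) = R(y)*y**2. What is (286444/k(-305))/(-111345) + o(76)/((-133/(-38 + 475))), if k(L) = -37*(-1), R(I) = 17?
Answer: -9304145197348/28838355 ≈ -3.2263e+5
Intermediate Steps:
k(L) = 37
o(y) = 17*y**2
(286444/k(-305))/(-111345) + o(76)/((-133/(-38 + 475))) = (286444/37)/(-111345) + (17*76**2)/((-133/(-38 + 475))) = (286444*(1/37))*(-1/111345) + (17*5776)/((-133/437)) = (286444/37)*(-1/111345) + 98192/((-133*1/437)) = -286444/4119765 + 98192/(-7/23) = -286444/4119765 + 98192*(-23/7) = -286444/4119765 - 2258416/7 = -9304145197348/28838355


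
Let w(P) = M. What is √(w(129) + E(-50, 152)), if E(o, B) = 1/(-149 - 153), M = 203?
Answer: √18514110/302 ≈ 14.248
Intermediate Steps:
E(o, B) = -1/302 (E(o, B) = 1/(-302) = -1/302)
w(P) = 203
√(w(129) + E(-50, 152)) = √(203 - 1/302) = √(61305/302) = √18514110/302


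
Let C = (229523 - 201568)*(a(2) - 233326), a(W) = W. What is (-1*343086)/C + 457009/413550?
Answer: 74525404557677/67435245607275 ≈ 1.1051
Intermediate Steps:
C = -6522572420 (C = (229523 - 201568)*(2 - 233326) = 27955*(-233324) = -6522572420)
(-1*343086)/C + 457009/413550 = -1*343086/(-6522572420) + 457009/413550 = -343086*(-1/6522572420) + 457009*(1/413550) = 171543/3261286210 + 457009/413550 = 74525404557677/67435245607275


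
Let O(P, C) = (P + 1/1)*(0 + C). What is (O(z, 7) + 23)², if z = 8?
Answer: 7396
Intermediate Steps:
O(P, C) = C*(1 + P) (O(P, C) = (P + 1)*C = (1 + P)*C = C*(1 + P))
(O(z, 7) + 23)² = (7*(1 + 8) + 23)² = (7*9 + 23)² = (63 + 23)² = 86² = 7396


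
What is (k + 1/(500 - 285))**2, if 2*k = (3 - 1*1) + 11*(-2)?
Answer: 4618201/46225 ≈ 99.907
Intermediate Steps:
k = -10 (k = ((3 - 1*1) + 11*(-2))/2 = ((3 - 1) - 22)/2 = (2 - 22)/2 = (1/2)*(-20) = -10)
(k + 1/(500 - 285))**2 = (-10 + 1/(500 - 285))**2 = (-10 + 1/215)**2 = (-2149/215)**2 = 4618201/46225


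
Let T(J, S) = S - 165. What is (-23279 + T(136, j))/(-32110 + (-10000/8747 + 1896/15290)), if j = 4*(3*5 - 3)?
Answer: 782254793870/1073645013747 ≈ 0.72860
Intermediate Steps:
j = 48 (j = 4*(15 - 3) = 4*12 = 48)
T(J, S) = -165 + S
(-23279 + T(136, j))/(-32110 + (-10000/8747 + 1896/15290)) = (-23279 + (-165 + 48))/(-32110 + (-10000/8747 + 1896/15290)) = (-23279 - 117)/(-32110 + (-10000*1/8747 + 1896*(1/15290))) = -23396/(-32110 + (-10000/8747 + 948/7645)) = -23396/(-32110 - 68157844/66870815) = -23396/(-2147290027494/66870815) = -23396*(-66870815/2147290027494) = 782254793870/1073645013747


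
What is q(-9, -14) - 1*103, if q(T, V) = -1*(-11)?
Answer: -92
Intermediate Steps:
q(T, V) = 11
q(-9, -14) - 1*103 = 11 - 1*103 = 11 - 103 = -92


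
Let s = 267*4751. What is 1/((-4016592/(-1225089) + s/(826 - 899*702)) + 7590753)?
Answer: 85793254912/651235515714056515 ≈ 1.3174e-7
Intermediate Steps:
s = 1268517
1/((-4016592/(-1225089) + s/(826 - 899*702)) + 7590753) = 1/((-4016592/(-1225089) + 1268517/(826 - 899*702)) + 7590753) = 1/((-4016592*(-1/1225089) + 1268517/(826 - 631098)) + 7590753) = 1/((446288/136121 + 1268517/(-630272)) + 7590753) = 1/((446288/136121 + 1268517*(-1/630272)) + 7590753) = 1/((446288/136121 - 1268517/630272) + 7590753) = 1/(108611027779/85793254912 + 7590753) = 1/(651235515714056515/85793254912) = 85793254912/651235515714056515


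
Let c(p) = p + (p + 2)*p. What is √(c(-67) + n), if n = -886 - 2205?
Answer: 3*√133 ≈ 34.598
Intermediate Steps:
c(p) = p + p*(2 + p) (c(p) = p + (2 + p)*p = p + p*(2 + p))
n = -3091
√(c(-67) + n) = √(-67*(3 - 67) - 3091) = √(-67*(-64) - 3091) = √(4288 - 3091) = √1197 = 3*√133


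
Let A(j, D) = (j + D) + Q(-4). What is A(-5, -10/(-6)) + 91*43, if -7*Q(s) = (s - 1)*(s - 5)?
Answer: 81968/21 ≈ 3903.2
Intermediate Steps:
Q(s) = -(-1 + s)*(-5 + s)/7 (Q(s) = -(s - 1)*(s - 5)/7 = -(-1 + s)*(-5 + s)/7)
A(j, D) = -45/7 + D + j (A(j, D) = (j + D) + (-5/7 - ⅐*(-4)² + (6/7)*(-4)) = (D + j) + (-5/7 - ⅐*16 - 24/7) = (D + j) + (-5/7 - 16/7 - 24/7) = (D + j) - 45/7 = -45/7 + D + j)
A(-5, -10/(-6)) + 91*43 = (-45/7 - 10/(-6) - 5) + 91*43 = (-45/7 - 10*(-⅙) - 5) + 3913 = (-45/7 + 5/3 - 5) + 3913 = -205/21 + 3913 = 81968/21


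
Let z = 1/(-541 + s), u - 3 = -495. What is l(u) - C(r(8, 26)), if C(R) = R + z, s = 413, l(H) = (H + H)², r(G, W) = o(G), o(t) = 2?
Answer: 123936513/128 ≈ 9.6825e+5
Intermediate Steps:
u = -492 (u = 3 - 495 = -492)
r(G, W) = 2
l(H) = 4*H² (l(H) = (2*H)² = 4*H²)
z = -1/128 (z = 1/(-541 + 413) = 1/(-128) = -1/128 ≈ -0.0078125)
C(R) = -1/128 + R (C(R) = R - 1/128 = -1/128 + R)
l(u) - C(r(8, 26)) = 4*(-492)² - (-1/128 + 2) = 4*242064 - 1*255/128 = 968256 - 255/128 = 123936513/128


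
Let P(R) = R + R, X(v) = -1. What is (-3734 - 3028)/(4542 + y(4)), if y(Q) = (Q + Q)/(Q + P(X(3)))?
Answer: -3381/2273 ≈ -1.4875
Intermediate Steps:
P(R) = 2*R
y(Q) = 2*Q/(-2 + Q) (y(Q) = (Q + Q)/(Q + 2*(-1)) = (2*Q)/(Q - 2) = (2*Q)/(-2 + Q) = 2*Q/(-2 + Q))
(-3734 - 3028)/(4542 + y(4)) = (-3734 - 3028)/(4542 + 2*4/(-2 + 4)) = -6762/(4542 + 2*4/2) = -6762/(4542 + 2*4*(½)) = -6762/(4542 + 4) = -6762/4546 = -6762*1/4546 = -3381/2273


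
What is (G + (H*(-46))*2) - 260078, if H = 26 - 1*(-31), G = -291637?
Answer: -556959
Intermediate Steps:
H = 57 (H = 26 + 31 = 57)
(G + (H*(-46))*2) - 260078 = (-291637 + (57*(-46))*2) - 260078 = (-291637 - 2622*2) - 260078 = (-291637 - 5244) - 260078 = -296881 - 260078 = -556959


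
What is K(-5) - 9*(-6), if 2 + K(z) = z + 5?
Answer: 52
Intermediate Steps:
K(z) = 3 + z (K(z) = -2 + (z + 5) = -2 + (5 + z) = 3 + z)
K(-5) - 9*(-6) = (3 - 5) - 9*(-6) = -2 + 54 = 52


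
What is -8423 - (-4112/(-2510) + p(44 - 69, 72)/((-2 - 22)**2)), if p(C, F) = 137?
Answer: -6090174431/722880 ≈ -8424.9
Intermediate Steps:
-8423 - (-4112/(-2510) + p(44 - 69, 72)/((-2 - 22)**2)) = -8423 - (-4112/(-2510) + 137/((-2 - 22)**2)) = -8423 - (-4112*(-1/2510) + 137/((-24)**2)) = -8423 - (2056/1255 + 137/576) = -8423 - 1*1356191/722880 = -8423 - 1356191/722880 = -6090174431/722880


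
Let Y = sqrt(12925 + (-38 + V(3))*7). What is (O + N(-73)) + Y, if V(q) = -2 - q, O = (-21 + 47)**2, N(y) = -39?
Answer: 637 + 4*sqrt(789) ≈ 749.36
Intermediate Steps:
O = 676 (O = 26**2 = 676)
Y = 4*sqrt(789) (Y = sqrt(12925 + (-38 + (-2 - 1*3))*7) = sqrt(12925 + (-38 + (-2 - 3))*7) = sqrt(12925 + (-38 - 5)*7) = sqrt(12925 - 43*7) = sqrt(12925 - 301) = sqrt(12624) = 4*sqrt(789) ≈ 112.36)
(O + N(-73)) + Y = (676 - 39) + 4*sqrt(789) = 637 + 4*sqrt(789)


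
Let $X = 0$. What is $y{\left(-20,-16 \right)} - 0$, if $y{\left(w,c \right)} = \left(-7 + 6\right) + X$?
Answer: $-1$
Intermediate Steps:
$y{\left(w,c \right)} = -1$ ($y{\left(w,c \right)} = \left(-7 + 6\right) + 0 = -1 + 0 = -1$)
$y{\left(-20,-16 \right)} - 0 = -1 - 0 = -1 + 0 = -1$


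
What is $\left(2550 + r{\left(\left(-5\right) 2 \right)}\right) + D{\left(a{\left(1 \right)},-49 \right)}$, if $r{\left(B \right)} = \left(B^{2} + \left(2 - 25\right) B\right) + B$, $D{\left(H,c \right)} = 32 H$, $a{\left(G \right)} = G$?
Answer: $2902$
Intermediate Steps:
$r{\left(B \right)} = B^{2} - 22 B$ ($r{\left(B \right)} = \left(B^{2} - 23 B\right) + B = B^{2} - 22 B$)
$\left(2550 + r{\left(\left(-5\right) 2 \right)}\right) + D{\left(a{\left(1 \right)},-49 \right)} = \left(2550 + \left(-5\right) 2 \left(-22 - 10\right)\right) + 32 \cdot 1 = \left(2550 - 10 \left(-22 - 10\right)\right) + 32 = \left(2550 - -320\right) + 32 = \left(2550 + 320\right) + 32 = 2870 + 32 = 2902$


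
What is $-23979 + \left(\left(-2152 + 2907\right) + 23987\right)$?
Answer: $763$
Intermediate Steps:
$-23979 + \left(\left(-2152 + 2907\right) + 23987\right) = -23979 + \left(755 + 23987\right) = -23979 + 24742 = 763$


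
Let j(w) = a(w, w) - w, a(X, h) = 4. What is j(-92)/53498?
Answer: 48/26749 ≈ 0.0017945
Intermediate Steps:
j(w) = 4 - w
j(-92)/53498 = (4 - 1*(-92))/53498 = (4 + 92)*(1/53498) = 96*(1/53498) = 48/26749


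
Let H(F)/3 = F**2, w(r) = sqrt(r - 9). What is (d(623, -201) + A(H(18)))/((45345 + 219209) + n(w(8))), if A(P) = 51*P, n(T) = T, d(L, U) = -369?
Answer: 13016850462/69988818917 - 49203*I/69988818917 ≈ 0.18598 - 7.0301e-7*I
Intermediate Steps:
w(r) = sqrt(-9 + r)
H(F) = 3*F**2
(d(623, -201) + A(H(18)))/((45345 + 219209) + n(w(8))) = (-369 + 51*(3*18**2))/((45345 + 219209) + sqrt(-9 + 8)) = (-369 + 51*(3*324))/(264554 + sqrt(-1)) = (-369 + 51*972)/(264554 + I) = (-369 + 49572)*((264554 - I)/69988818917) = 49203*((264554 - I)/69988818917) = 49203*(264554 - I)/69988818917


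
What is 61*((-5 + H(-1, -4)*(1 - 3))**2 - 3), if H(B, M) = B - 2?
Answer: -122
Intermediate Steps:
H(B, M) = -2 + B
61*((-5 + H(-1, -4)*(1 - 3))**2 - 3) = 61*((-5 + (-2 - 1)*(1 - 3))**2 - 3) = 61*((-5 - 3*(-2))**2 - 3) = 61*((-5 + 6)**2 - 3) = 61*(1**2 - 3) = 61*(1 - 3) = 61*(-2) = -122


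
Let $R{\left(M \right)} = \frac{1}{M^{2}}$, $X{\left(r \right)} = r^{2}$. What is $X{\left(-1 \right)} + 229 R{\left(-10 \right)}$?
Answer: $\frac{329}{100} \approx 3.29$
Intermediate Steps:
$R{\left(M \right)} = \frac{1}{M^{2}}$
$X{\left(-1 \right)} + 229 R{\left(-10 \right)} = \left(-1\right)^{2} + \frac{229}{100} = 1 + 229 \cdot \frac{1}{100} = 1 + \frac{229}{100} = \frac{329}{100}$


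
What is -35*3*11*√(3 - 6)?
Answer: -1155*I*√3 ≈ -2000.5*I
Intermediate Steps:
-35*3*11*√(3 - 6) = -1155*√(-3) = -1155*I*√3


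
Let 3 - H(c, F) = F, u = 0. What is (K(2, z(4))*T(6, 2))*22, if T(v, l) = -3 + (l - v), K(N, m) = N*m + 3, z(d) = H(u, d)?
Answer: -154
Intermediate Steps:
H(c, F) = 3 - F
z(d) = 3 - d
K(N, m) = 3 + N*m
T(v, l) = -3 + l - v
(K(2, z(4))*T(6, 2))*22 = ((3 + 2*(3 - 1*4))*(-3 + 2 - 1*6))*22 = ((3 + 2*(3 - 4))*(-3 + 2 - 6))*22 = ((3 + 2*(-1))*(-7))*22 = ((3 - 2)*(-7))*22 = (1*(-7))*22 = -7*22 = -154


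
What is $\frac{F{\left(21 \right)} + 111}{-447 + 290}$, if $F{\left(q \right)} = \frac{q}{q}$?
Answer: $- \frac{112}{157} \approx -0.71338$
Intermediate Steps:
$F{\left(q \right)} = 1$
$\frac{F{\left(21 \right)} + 111}{-447 + 290} = \frac{1 + 111}{-447 + 290} = \frac{112}{-157} = 112 \left(- \frac{1}{157}\right) = - \frac{112}{157}$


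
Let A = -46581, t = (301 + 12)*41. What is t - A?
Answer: 59414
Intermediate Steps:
t = 12833 (t = 313*41 = 12833)
t - A = 12833 - 1*(-46581) = 12833 + 46581 = 59414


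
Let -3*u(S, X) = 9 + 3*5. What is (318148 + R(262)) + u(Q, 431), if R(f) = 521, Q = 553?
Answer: 318661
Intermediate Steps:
u(S, X) = -8 (u(S, X) = -(9 + 3*5)/3 = -(9 + 15)/3 = -⅓*24 = -8)
(318148 + R(262)) + u(Q, 431) = (318148 + 521) - 8 = 318669 - 8 = 318661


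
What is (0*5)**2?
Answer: 0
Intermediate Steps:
(0*5)**2 = 0**2 = 0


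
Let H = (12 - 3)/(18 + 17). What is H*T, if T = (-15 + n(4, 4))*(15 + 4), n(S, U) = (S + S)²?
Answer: 1197/5 ≈ 239.40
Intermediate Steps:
n(S, U) = 4*S² (n(S, U) = (2*S)² = 4*S²)
T = 931 (T = (-15 + 4*4²)*(15 + 4) = (-15 + 4*16)*19 = (-15 + 64)*19 = 49*19 = 931)
H = 9/35 ≈ 0.25714
H*T = (9/35)*931 = 1197/5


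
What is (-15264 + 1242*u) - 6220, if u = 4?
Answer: -16516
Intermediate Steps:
(-15264 + 1242*u) - 6220 = (-15264 + 1242*4) - 6220 = (-15264 + 4968) - 6220 = -10296 - 6220 = -16516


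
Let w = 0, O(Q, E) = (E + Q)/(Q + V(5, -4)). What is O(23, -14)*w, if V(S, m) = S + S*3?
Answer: 0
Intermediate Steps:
V(S, m) = 4*S (V(S, m) = S + 3*S = 4*S)
O(Q, E) = (E + Q)/(20 + Q) (O(Q, E) = (E + Q)/(Q + 4*5) = (E + Q)/(Q + 20) = (E + Q)/(20 + Q))
O(23, -14)*w = ((-14 + 23)/(20 + 23))*0 = (9/43)*0 = 0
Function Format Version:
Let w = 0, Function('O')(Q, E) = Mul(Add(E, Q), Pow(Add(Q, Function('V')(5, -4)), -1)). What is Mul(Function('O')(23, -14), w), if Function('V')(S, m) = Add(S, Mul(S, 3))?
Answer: 0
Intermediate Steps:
Function('V')(S, m) = Mul(4, S) (Function('V')(S, m) = Add(S, Mul(3, S)) = Mul(4, S))
Function('O')(Q, E) = Mul(Pow(Add(20, Q), -1), Add(E, Q)) (Function('O')(Q, E) = Mul(Add(E, Q), Pow(Add(Q, Mul(4, 5)), -1)) = Mul(Add(E, Q), Pow(Add(Q, 20), -1)) = Mul(Add(E, Q), Pow(Add(20, Q), -1)) = Mul(Pow(Add(20, Q), -1), Add(E, Q)))
Mul(Function('O')(23, -14), w) = Mul(Mul(Pow(Add(20, 23), -1), Add(-14, 23)), 0) = Mul(Mul(Pow(43, -1), 9), 0) = Mul(Mul(Rational(1, 43), 9), 0) = Mul(Rational(9, 43), 0) = 0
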